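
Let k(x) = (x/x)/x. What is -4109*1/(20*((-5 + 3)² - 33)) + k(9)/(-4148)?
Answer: 9587288/1353285 ≈ 7.0845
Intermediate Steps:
k(x) = 1/x
-4109*1/(20*((-5 + 3)² - 33)) + k(9)/(-4148) = -4109*1/(20*((-5 + 3)² - 33)) + 1/(9*(-4148)) = -4109*1/(20*((-2)² - 33)) + (⅑)*(-1/4148) = -4109*1/(20*(4 - 33)) - 1/37332 = -4109/(20*(-29)) - 1/37332 = -4109/(-580) - 1/37332 = -4109*(-1/580) - 1/37332 = 4109/580 - 1/37332 = 9587288/1353285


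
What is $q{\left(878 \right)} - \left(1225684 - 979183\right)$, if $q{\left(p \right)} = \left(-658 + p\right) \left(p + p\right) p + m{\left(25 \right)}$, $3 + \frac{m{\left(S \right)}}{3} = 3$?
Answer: $338942459$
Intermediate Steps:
$m{\left(S \right)} = 0$ ($m{\left(S \right)} = -9 + 3 \cdot 3 = -9 + 9 = 0$)
$q{\left(p \right)} = 2 p^{2} \left(-658 + p\right)$ ($q{\left(p \right)} = \left(-658 + p\right) \left(p + p\right) p + 0 = \left(-658 + p\right) 2 p p + 0 = 2 p \left(-658 + p\right) p + 0 = 2 p^{2} \left(-658 + p\right) + 0 = 2 p^{2} \left(-658 + p\right)$)
$q{\left(878 \right)} - \left(1225684 - 979183\right) = 2 \cdot 878^{2} \left(-658 + 878\right) - \left(1225684 - 979183\right) = 2 \cdot 770884 \cdot 220 - \left(1225684 - 979183\right) = 339188960 - 246501 = 338942459$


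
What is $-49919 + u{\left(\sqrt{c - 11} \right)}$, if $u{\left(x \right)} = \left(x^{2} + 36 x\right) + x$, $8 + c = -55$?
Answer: $-49993 + 37 i \sqrt{74} \approx -49993.0 + 318.29 i$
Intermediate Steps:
$c = -63$ ($c = -8 - 55 = -63$)
$u{\left(x \right)} = x^{2} + 37 x$
$-49919 + u{\left(\sqrt{c - 11} \right)} = -49919 + \sqrt{-63 - 11} \left(37 + \sqrt{-63 - 11}\right) = -49919 + \sqrt{-74} \left(37 + \sqrt{-74}\right) = -49919 + i \sqrt{74} \left(37 + i \sqrt{74}\right)$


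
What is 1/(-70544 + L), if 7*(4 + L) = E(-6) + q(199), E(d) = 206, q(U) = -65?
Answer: -7/493695 ≈ -1.4179e-5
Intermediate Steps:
L = 113/7 (L = -4 + (206 - 65)/7 = -4 + (⅐)*141 = -4 + 141/7 = 113/7 ≈ 16.143)
1/(-70544 + L) = 1/(-70544 + 113/7) = 1/(-493695/7) = -7/493695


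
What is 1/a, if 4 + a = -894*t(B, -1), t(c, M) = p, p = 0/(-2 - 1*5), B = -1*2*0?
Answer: -¼ ≈ -0.25000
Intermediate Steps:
B = 0 (B = -2*0 = 0)
p = 0 (p = 0/(-2 - 5) = 0/(-7) = 0*(-⅐) = 0)
t(c, M) = 0
a = -4 (a = -4 - 894*0 = -4 + 0 = -4)
1/a = 1/(-4) = -¼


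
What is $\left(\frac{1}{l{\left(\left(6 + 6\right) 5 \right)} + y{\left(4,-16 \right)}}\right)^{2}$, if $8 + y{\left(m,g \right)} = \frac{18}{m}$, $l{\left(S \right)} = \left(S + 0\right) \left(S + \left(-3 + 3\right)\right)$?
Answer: $\frac{4}{51739249} \approx 7.7311 \cdot 10^{-8}$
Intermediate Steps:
$l{\left(S \right)} = S^{2}$ ($l{\left(S \right)} = S \left(S + 0\right) = S S = S^{2}$)
$y{\left(m,g \right)} = -8 + \frac{18}{m}$
$\left(\frac{1}{l{\left(\left(6 + 6\right) 5 \right)} + y{\left(4,-16 \right)}}\right)^{2} = \left(\frac{1}{\left(\left(6 + 6\right) 5\right)^{2} - \left(8 - \frac{18}{4}\right)}\right)^{2} = \left(\frac{1}{\left(12 \cdot 5\right)^{2} + \left(-8 + 18 \cdot \frac{1}{4}\right)}\right)^{2} = \left(\frac{1}{60^{2} + \left(-8 + \frac{9}{2}\right)}\right)^{2} = \left(\frac{1}{3600 - \frac{7}{2}}\right)^{2} = \left(\frac{1}{\frac{7193}{2}}\right)^{2} = \left(\frac{2}{7193}\right)^{2} = \frac{4}{51739249}$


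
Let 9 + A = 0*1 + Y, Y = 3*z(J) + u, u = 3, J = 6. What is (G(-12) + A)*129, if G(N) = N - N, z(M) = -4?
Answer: -2322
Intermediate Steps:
Y = -9 (Y = 3*(-4) + 3 = -12 + 3 = -9)
G(N) = 0
A = -18 (A = -9 + (0*1 - 9) = -9 + (0 - 9) = -9 - 9 = -18)
(G(-12) + A)*129 = (0 - 18)*129 = -18*129 = -2322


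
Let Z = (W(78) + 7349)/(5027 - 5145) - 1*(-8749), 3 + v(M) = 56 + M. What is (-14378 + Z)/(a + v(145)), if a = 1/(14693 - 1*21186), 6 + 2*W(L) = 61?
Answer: -8721378121/303404668 ≈ -28.745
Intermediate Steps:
W(L) = 55/2 (W(L) = -3 + (1/2)*61 = -3 + 61/2 = 55/2)
v(M) = 53 + M (v(M) = -3 + (56 + M) = 53 + M)
a = -1/6493 (a = 1/(14693 - 21186) = 1/(-6493) = -1/6493 ≈ -0.00015401)
Z = 2050011/236 (Z = (55/2 + 7349)/(5027 - 5145) - 1*(-8749) = (14753/2)/(-118) + 8749 = (14753/2)*(-1/118) + 8749 = -14753/236 + 8749 = 2050011/236 ≈ 8686.5)
(-14378 + Z)/(a + v(145)) = (-14378 + 2050011/236)/(-1/6493 + (53 + 145)) = -1343197/(236*(-1/6493 + 198)) = -1343197/(236*1285613/6493) = -1343197/236*6493/1285613 = -8721378121/303404668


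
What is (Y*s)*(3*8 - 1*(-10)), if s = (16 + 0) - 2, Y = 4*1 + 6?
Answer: 4760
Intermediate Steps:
Y = 10 (Y = 4 + 6 = 10)
s = 14 (s = 16 - 2 = 14)
(Y*s)*(3*8 - 1*(-10)) = (10*14)*(3*8 - 1*(-10)) = 140*(24 + 10) = 140*34 = 4760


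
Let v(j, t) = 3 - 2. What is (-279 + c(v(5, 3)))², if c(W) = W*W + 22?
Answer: 65536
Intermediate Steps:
v(j, t) = 1
c(W) = 22 + W² (c(W) = W² + 22 = 22 + W²)
(-279 + c(v(5, 3)))² = (-279 + (22 + 1²))² = (-279 + (22 + 1))² = (-279 + 23)² = (-256)² = 65536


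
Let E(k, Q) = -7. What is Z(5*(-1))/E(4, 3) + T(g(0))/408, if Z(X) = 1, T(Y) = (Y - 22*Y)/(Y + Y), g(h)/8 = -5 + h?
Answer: -321/1904 ≈ -0.16859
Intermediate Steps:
g(h) = -40 + 8*h (g(h) = 8*(-5 + h) = -40 + 8*h)
T(Y) = -21/2 (T(Y) = (-21*Y)/((2*Y)) = (-21*Y)*(1/(2*Y)) = -21/2)
Z(5*(-1))/E(4, 3) + T(g(0))/408 = 1/(-7) - 21/2/408 = 1*(-⅐) - 21/2*1/408 = -⅐ - 7/272 = -321/1904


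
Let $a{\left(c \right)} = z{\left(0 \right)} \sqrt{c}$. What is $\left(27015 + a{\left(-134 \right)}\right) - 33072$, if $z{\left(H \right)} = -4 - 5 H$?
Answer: $-6057 - 4 i \sqrt{134} \approx -6057.0 - 46.303 i$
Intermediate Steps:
$a{\left(c \right)} = - 4 \sqrt{c}$ ($a{\left(c \right)} = \left(-4 - 0\right) \sqrt{c} = \left(-4 + 0\right) \sqrt{c} = - 4 \sqrt{c}$)
$\left(27015 + a{\left(-134 \right)}\right) - 33072 = \left(27015 - 4 \sqrt{-134}\right) - 33072 = \left(27015 - 4 i \sqrt{134}\right) - 33072 = -6057 - 4 i \sqrt{134}$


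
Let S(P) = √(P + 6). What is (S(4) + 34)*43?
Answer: 1462 + 43*√10 ≈ 1598.0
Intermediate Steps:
S(P) = √(6 + P)
(S(4) + 34)*43 = (√(6 + 4) + 34)*43 = (√10 + 34)*43 = (34 + √10)*43 = 1462 + 43*√10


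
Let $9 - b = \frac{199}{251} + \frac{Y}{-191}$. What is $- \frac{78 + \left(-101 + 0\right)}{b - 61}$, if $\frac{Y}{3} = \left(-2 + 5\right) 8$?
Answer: $- \frac{1102643}{2512869} \approx -0.4388$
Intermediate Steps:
$Y = 72$ ($Y = 3 \left(-2 + 5\right) 8 = 3 \cdot 3 \cdot 8 = 3 \cdot 24 = 72$)
$b = \frac{411532}{47941}$ ($b = 9 - \left(\frac{199}{251} + \frac{72}{-191}\right) = 9 - \left(199 \cdot \frac{1}{251} + 72 \left(- \frac{1}{191}\right)\right) = 9 - \left(\frac{199}{251} - \frac{72}{191}\right) = 9 - \frac{19937}{47941} = \frac{411532}{47941} \approx 8.5841$)
$- \frac{78 + \left(-101 + 0\right)}{b - 61} = - \frac{78 + \left(-101 + 0\right)}{\frac{411532}{47941} - 61} = - \frac{78 - 101}{- \frac{2512869}{47941}} = - \frac{\left(-23\right) \left(-47941\right)}{2512869} = \left(-1\right) \frac{1102643}{2512869} = - \frac{1102643}{2512869}$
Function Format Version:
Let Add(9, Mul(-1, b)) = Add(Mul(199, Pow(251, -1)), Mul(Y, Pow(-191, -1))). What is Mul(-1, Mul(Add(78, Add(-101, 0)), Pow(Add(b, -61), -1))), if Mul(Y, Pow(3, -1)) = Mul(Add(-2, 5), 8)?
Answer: Rational(-1102643, 2512869) ≈ -0.43880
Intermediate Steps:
Y = 72 (Y = Mul(3, Mul(Add(-2, 5), 8)) = Mul(3, Mul(3, 8)) = Mul(3, 24) = 72)
b = Rational(411532, 47941) (b = Add(9, Mul(-1, Add(Mul(199, Pow(251, -1)), Mul(72, Pow(-191, -1))))) = Add(9, Mul(-1, Add(Mul(199, Rational(1, 251)), Mul(72, Rational(-1, 191))))) = Add(9, Mul(-1, Add(Rational(199, 251), Rational(-72, 191)))) = Add(9, Mul(-1, Rational(19937, 47941))) = Add(9, Rational(-19937, 47941)) = Rational(411532, 47941) ≈ 8.5841)
Mul(-1, Mul(Add(78, Add(-101, 0)), Pow(Add(b, -61), -1))) = Mul(-1, Mul(Add(78, Add(-101, 0)), Pow(Add(Rational(411532, 47941), -61), -1))) = Mul(-1, Mul(Add(78, -101), Pow(Rational(-2512869, 47941), -1))) = Mul(-1, Mul(-23, Rational(-47941, 2512869))) = Mul(-1, Rational(1102643, 2512869)) = Rational(-1102643, 2512869)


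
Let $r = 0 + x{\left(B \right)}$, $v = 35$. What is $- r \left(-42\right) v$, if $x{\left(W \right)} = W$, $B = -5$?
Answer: $-7350$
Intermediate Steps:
$r = -5$ ($r = 0 - 5 = -5$)
$- r \left(-42\right) v = - \left(-5\right) \left(-42\right) 35 = - 210 \cdot 35 = \left(-1\right) 7350 = -7350$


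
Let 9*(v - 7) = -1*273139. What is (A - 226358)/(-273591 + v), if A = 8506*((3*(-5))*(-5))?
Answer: -3704328/2735395 ≈ -1.3542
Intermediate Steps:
v = -273076/9 (v = 7 + (-1*273139)/9 = 7 + (⅑)*(-273139) = 7 - 273139/9 = -273076/9 ≈ -30342.)
A = 637950 (A = 8506*(-15*(-5)) = 8506*75 = 637950)
(A - 226358)/(-273591 + v) = (637950 - 226358)/(-273591 - 273076/9) = 411592/(-2735395/9) = 411592*(-9/2735395) = -3704328/2735395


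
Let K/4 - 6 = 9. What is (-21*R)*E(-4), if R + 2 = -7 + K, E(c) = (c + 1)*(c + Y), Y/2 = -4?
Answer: -38556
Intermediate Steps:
K = 60 (K = 24 + 4*9 = 24 + 36 = 60)
Y = -8 (Y = 2*(-4) = -8)
E(c) = (1 + c)*(-8 + c) (E(c) = (c + 1)*(c - 8) = (1 + c)*(-8 + c))
R = 51 (R = -2 + (-7 + 60) = -2 + 53 = 51)
(-21*R)*E(-4) = (-21*51)*(-8 + (-4)**2 - 7*(-4)) = -1071*(-8 + 16 + 28) = -1071*36 = -38556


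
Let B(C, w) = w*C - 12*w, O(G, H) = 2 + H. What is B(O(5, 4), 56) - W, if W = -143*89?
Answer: 12391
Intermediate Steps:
B(C, w) = -12*w + C*w (B(C, w) = C*w - 12*w = -12*w + C*w)
W = -12727
B(O(5, 4), 56) - W = 56*(-12 + (2 + 4)) - 1*(-12727) = 56*(-12 + 6) + 12727 = 56*(-6) + 12727 = -336 + 12727 = 12391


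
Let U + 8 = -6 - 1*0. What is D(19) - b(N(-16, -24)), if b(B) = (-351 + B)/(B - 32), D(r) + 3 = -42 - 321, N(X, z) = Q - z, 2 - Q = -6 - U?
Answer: -5457/14 ≈ -389.79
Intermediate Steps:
U = -14 (U = -8 + (-6 - 1*0) = -8 + (-6 + 0) = -8 - 6 = -14)
Q = -6 (Q = 2 - (-6 - 1*(-14)) = 2 - (-6 + 14) = 2 - 1*8 = 2 - 8 = -6)
N(X, z) = -6 - z
D(r) = -366 (D(r) = -3 + (-42 - 321) = -3 - 363 = -366)
b(B) = (-351 + B)/(-32 + B)
D(19) - b(N(-16, -24)) = -366 - (-351 + (-6 - 1*(-24)))/(-32 + (-6 - 1*(-24))) = -366 - (-351 + (-6 + 24))/(-32 + (-6 + 24)) = -366 - (-351 + 18)/(-32 + 18) = -366 - (-333)/(-14) = -366 - (-1)*(-333)/14 = -366 - 1*333/14 = -366 - 333/14 = -5457/14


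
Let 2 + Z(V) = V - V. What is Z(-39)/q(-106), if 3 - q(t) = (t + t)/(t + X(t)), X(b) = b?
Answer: -1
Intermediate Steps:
Z(V) = -2 (Z(V) = -2 + (V - V) = -2 + 0 = -2)
q(t) = 2 (q(t) = 3 - (t + t)/(t + t) = 3 - 2*t/(2*t) = 3 - 2*t*1/(2*t) = 3 - 1*1 = 3 - 1 = 2)
Z(-39)/q(-106) = -2/2 = -2*1/2 = -1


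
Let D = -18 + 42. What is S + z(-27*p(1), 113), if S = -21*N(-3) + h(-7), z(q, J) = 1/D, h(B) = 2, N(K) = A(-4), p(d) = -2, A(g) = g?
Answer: 2065/24 ≈ 86.042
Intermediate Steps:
N(K) = -4
D = 24
z(q, J) = 1/24
S = 86 (S = -21*(-4) + 2 = 84 + 2 = 86)
S + z(-27*p(1), 113) = 86 + 1/24 = 2065/24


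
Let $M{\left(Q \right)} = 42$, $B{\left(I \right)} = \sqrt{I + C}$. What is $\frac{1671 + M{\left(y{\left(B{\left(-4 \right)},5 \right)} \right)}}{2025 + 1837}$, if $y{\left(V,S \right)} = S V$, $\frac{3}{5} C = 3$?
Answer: $\frac{1713}{3862} \approx 0.44355$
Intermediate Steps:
$C = 5$ ($C = \frac{5}{3} \cdot 3 = 5$)
$B{\left(I \right)} = \sqrt{5 + I}$ ($B{\left(I \right)} = \sqrt{I + 5} = \sqrt{5 + I}$)
$\frac{1671 + M{\left(y{\left(B{\left(-4 \right)},5 \right)} \right)}}{2025 + 1837} = \frac{1671 + 42}{2025 + 1837} = \frac{1713}{3862}$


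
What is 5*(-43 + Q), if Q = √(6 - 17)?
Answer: -215 + 5*I*√11 ≈ -215.0 + 16.583*I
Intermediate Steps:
Q = I*√11 (Q = √(-11) = I*√11 ≈ 3.3166*I)
5*(-43 + Q) = 5*(-43 + I*√11) = -215 + 5*I*√11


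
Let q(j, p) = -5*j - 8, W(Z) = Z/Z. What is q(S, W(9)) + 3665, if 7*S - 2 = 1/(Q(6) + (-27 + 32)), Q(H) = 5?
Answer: 7311/2 ≈ 3655.5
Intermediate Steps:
W(Z) = 1
S = 3/10 (S = 2/7 + 1/(7*(5 + (-27 + 32))) = 2/7 + 1/(7*(5 + 5)) = 2/7 + (⅐)/10 = 2/7 + (⅐)*(⅒) = 2/7 + 1/70 = 3/10 ≈ 0.30000)
q(j, p) = -8 - 5*j
q(S, W(9)) + 3665 = (-8 - 5*3/10) + 3665 = (-8 - 3/2) + 3665 = -19/2 + 3665 = 7311/2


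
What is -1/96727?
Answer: -1/96727 ≈ -1.0338e-5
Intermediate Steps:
-1/96727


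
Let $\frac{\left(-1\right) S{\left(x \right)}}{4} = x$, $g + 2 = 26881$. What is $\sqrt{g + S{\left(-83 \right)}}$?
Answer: $\sqrt{27211} \approx 164.96$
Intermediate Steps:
$g = 26879$ ($g = -2 + 26881 = 26879$)
$S{\left(x \right)} = - 4 x$
$\sqrt{g + S{\left(-83 \right)}} = \sqrt{26879 - -332} = \sqrt{26879 + 332} = \sqrt{27211}$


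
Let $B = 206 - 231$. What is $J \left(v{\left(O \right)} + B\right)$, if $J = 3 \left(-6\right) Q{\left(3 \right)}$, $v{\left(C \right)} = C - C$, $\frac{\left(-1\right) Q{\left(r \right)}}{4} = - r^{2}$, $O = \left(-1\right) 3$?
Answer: $16200$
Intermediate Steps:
$O = -3$
$Q{\left(r \right)} = 4 r^{2}$ ($Q{\left(r \right)} = - 4 \left(- r^{2}\right) = 4 r^{2}$)
$v{\left(C \right)} = 0$
$J = -648$ ($J = 3 \left(-6\right) 4 \cdot 3^{2} = - 18 \cdot 4 \cdot 9 = \left(-18\right) 36 = -648$)
$B = -25$ ($B = 206 - 231 = -25$)
$J \left(v{\left(O \right)} + B\right) = - 648 \left(0 - 25\right) = \left(-648\right) \left(-25\right) = 16200$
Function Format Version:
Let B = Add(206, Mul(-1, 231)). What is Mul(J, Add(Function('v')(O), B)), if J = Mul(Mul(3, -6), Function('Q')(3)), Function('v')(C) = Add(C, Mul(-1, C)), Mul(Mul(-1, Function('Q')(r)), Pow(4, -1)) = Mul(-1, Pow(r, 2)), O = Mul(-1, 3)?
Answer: 16200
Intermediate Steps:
O = -3
Function('Q')(r) = Mul(4, Pow(r, 2)) (Function('Q')(r) = Mul(-4, Mul(-1, Pow(r, 2))) = Mul(4, Pow(r, 2)))
Function('v')(C) = 0
J = -648 (J = Mul(Mul(3, -6), Mul(4, Pow(3, 2))) = Mul(-18, Mul(4, 9)) = Mul(-18, 36) = -648)
B = -25 (B = Add(206, -231) = -25)
Mul(J, Add(Function('v')(O), B)) = Mul(-648, Add(0, -25)) = Mul(-648, -25) = 16200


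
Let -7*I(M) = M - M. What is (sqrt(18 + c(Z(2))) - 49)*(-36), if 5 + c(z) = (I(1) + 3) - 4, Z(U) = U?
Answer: 1764 - 72*sqrt(3) ≈ 1639.3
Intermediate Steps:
I(M) = 0 (I(M) = -(M - M)/7 = -1/7*0 = 0)
c(z) = -6 (c(z) = -5 + ((0 + 3) - 4) = -5 + (3 - 4) = -5 - 1 = -6)
(sqrt(18 + c(Z(2))) - 49)*(-36) = (sqrt(18 - 6) - 49)*(-36) = (sqrt(12) - 49)*(-36) = (2*sqrt(3) - 49)*(-36) = (-49 + 2*sqrt(3))*(-36) = 1764 - 72*sqrt(3)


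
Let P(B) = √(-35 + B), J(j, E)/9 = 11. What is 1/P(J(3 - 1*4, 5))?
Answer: ⅛ ≈ 0.12500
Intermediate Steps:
J(j, E) = 99 (J(j, E) = 9*11 = 99)
1/P(J(3 - 1*4, 5)) = 1/(√(-35 + 99)) = 1/(√64) = 1/8 = ⅛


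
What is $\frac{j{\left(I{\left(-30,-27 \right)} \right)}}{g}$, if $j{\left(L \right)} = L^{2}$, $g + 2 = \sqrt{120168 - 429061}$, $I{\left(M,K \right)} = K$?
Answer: $- \frac{1458}{308897} - \frac{729 i \sqrt{308893}}{308897} \approx -0.00472 - 1.3116 i$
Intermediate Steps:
$g = -2 + i \sqrt{308893}$ ($g = -2 + \sqrt{120168 - 429061} = -2 + \sqrt{-308893} = -2 + i \sqrt{308893} \approx -2.0 + 555.78 i$)
$\frac{j{\left(I{\left(-30,-27 \right)} \right)}}{g} = \frac{\left(-27\right)^{2}}{-2 + i \sqrt{308893}} = \frac{729}{-2 + i \sqrt{308893}}$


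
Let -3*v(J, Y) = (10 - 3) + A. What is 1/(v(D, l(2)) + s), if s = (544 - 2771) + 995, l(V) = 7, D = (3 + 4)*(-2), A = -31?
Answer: -1/1224 ≈ -0.00081699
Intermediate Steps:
D = -14 (D = 7*(-2) = -14)
s = -1232 (s = -2227 + 995 = -1232)
v(J, Y) = 8 (v(J, Y) = -((10 - 3) - 31)/3 = -(7 - 31)/3 = -⅓*(-24) = 8)
1/(v(D, l(2)) + s) = 1/(8 - 1232) = 1/(-1224) = -1/1224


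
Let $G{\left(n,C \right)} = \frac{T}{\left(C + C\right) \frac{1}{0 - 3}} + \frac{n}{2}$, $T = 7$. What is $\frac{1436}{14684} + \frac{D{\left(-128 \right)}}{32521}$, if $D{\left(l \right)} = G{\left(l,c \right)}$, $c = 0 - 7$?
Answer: $\frac{22891203}{238769182} \approx 0.095872$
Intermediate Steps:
$c = -7$ ($c = 0 - 7 = -7$)
$G{\left(n,C \right)} = \frac{n}{2} - \frac{21}{2 C}$ ($G{\left(n,C \right)} = \frac{7}{\left(C + C\right) \frac{1}{0 - 3}} + \frac{n}{2} = \frac{7}{2 C \frac{1}{-3}} + n \frac{1}{2} = \frac{7}{2 C \left(- \frac{1}{3}\right)} + \frac{n}{2} = \frac{7}{\left(- \frac{2}{3}\right) C} + \frac{n}{2} = 7 \left(- \frac{3}{2 C}\right) + \frac{n}{2} = - \frac{21}{2 C} + \frac{n}{2} = \frac{n}{2} - \frac{21}{2 C}$)
$D{\left(l \right)} = \frac{3}{2} + \frac{l}{2}$ ($D{\left(l \right)} = \frac{-21 - 7 l}{2 \left(-7\right)} = \frac{1}{2} \left(- \frac{1}{7}\right) \left(-21 - 7 l\right) = \frac{3}{2} + \frac{l}{2}$)
$\frac{1436}{14684} + \frac{D{\left(-128 \right)}}{32521} = \frac{1436}{14684} + \frac{\frac{3}{2} + \frac{1}{2} \left(-128\right)}{32521} = 1436 \cdot \frac{1}{14684} + \left(\frac{3}{2} - 64\right) \frac{1}{32521} = \frac{359}{3671} - \frac{125}{65042} = \frac{22891203}{238769182}$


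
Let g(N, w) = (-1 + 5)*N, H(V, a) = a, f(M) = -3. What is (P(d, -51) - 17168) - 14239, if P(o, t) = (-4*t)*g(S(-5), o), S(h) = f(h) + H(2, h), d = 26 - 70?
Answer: -37935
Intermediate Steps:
d = -44
S(h) = -3 + h
g(N, w) = 4*N
P(o, t) = 128*t (P(o, t) = (-4*t)*(4*(-3 - 5)) = (-4*t)*(4*(-8)) = -4*t*(-32) = 128*t)
(P(d, -51) - 17168) - 14239 = (128*(-51) - 17168) - 14239 = (-6528 - 17168) - 14239 = -23696 - 14239 = -37935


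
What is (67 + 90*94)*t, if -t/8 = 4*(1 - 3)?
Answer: 545728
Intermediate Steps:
t = 64 (t = -32*(1 - 3) = -32*(-2) = -8*(-8) = 64)
(67 + 90*94)*t = (67 + 90*94)*64 = (67 + 8460)*64 = 8527*64 = 545728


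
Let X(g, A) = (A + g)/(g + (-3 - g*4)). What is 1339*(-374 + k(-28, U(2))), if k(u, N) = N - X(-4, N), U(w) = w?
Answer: -4480294/9 ≈ -4.9781e+5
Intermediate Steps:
X(g, A) = (A + g)/(-3 - 3*g) (X(g, A) = (A + g)/(g + (-3 - 4*g)) = (A + g)/(-3 - 3*g))
k(u, N) = 4/9 + 8*N/9 (k(u, N) = N - (-N - 1*(-4))/(3*(1 - 4)) = N - (-N + 4)/(3*(-3)) = N - (-1)*(4 - N)/(3*3) = N - (-4/9 + N/9) = N + (4/9 - N/9) = 4/9 + 8*N/9)
1339*(-374 + k(-28, U(2))) = 1339*(-374 + (4/9 + (8/9)*2)) = 1339*(-374 + (4/9 + 16/9)) = 1339*(-374 + 20/9) = 1339*(-3346/9) = -4480294/9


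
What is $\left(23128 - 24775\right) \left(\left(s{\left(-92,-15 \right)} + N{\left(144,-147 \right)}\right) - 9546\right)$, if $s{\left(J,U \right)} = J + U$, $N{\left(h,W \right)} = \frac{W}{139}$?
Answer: $\frac{2210132358}{139} \approx 1.59 \cdot 10^{7}$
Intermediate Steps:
$N{\left(h,W \right)} = \frac{W}{139}$ ($N{\left(h,W \right)} = W \frac{1}{139} = \frac{W}{139}$)
$\left(23128 - 24775\right) \left(\left(s{\left(-92,-15 \right)} + N{\left(144,-147 \right)}\right) - 9546\right) = \left(23128 - 24775\right) \left(\left(\left(-92 - 15\right) + \frac{1}{139} \left(-147\right)\right) - 9546\right) = - 1647 \left(\left(-107 - \frac{147}{139}\right) - 9546\right) = - 1647 \left(- \frac{15020}{139} - 9546\right) = \left(-1647\right) \left(- \frac{1341914}{139}\right) = \frac{2210132358}{139}$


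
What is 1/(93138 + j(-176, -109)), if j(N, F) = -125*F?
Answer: 1/106763 ≈ 9.3665e-6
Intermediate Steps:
1/(93138 + j(-176, -109)) = 1/(93138 - 125*(-109)) = 1/(93138 + 13625) = 1/106763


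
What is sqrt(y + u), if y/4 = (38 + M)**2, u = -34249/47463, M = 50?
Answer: sqrt(69779136205857)/47463 ≈ 176.00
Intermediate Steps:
u = -34249/47463 (u = -34249*1/47463 = -34249/47463 ≈ -0.72159)
y = 30976 (y = 4*(38 + 50)**2 = 4*88**2 = 4*7744 = 30976)
sqrt(y + u) = sqrt(30976 - 34249/47463) = sqrt(1470179639/47463) = sqrt(69779136205857)/47463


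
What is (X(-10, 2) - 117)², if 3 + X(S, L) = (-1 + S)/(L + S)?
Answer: 900601/64 ≈ 14072.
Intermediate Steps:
X(S, L) = -3 + (-1 + S)/(L + S)
(X(-10, 2) - 117)² = ((-1 - 3*2 - 2*(-10))/(2 - 10) - 117)² = ((-1 - 6 + 20)/(-8) - 117)² = (-⅛*13 - 117)² = (-13/8 - 117)² = (-949/8)² = 900601/64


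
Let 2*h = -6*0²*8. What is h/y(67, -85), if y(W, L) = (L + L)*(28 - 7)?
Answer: 0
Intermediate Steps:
y(W, L) = 42*L (y(W, L) = (2*L)*21 = 42*L)
h = 0 (h = (-6*0²*8)/2 = (-6*0*8)/2 = (0*8)/2 = (½)*0 = 0)
h/y(67, -85) = 0/((42*(-85))) = 0/(-3570) = 0*(-1/3570) = 0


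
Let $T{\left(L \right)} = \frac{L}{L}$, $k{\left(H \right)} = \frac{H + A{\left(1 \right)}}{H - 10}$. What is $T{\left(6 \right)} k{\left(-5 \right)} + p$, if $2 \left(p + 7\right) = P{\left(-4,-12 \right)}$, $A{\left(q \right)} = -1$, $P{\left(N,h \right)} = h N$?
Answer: $\frac{87}{5} \approx 17.4$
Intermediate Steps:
$P{\left(N,h \right)} = N h$
$p = 17$ ($p = -7 + \frac{\left(-4\right) \left(-12\right)}{2} = -7 + \frac{1}{2} \cdot 48 = -7 + 24 = 17$)
$k{\left(H \right)} = \frac{-1 + H}{-10 + H}$ ($k{\left(H \right)} = \frac{H - 1}{H - 10} = \frac{-1 + H}{-10 + H}$)
$T{\left(L \right)} = 1$
$T{\left(6 \right)} k{\left(-5 \right)} + p = 1 \frac{-1 - 5}{-10 - 5} + 17 = 1 \frac{1}{-15} \left(-6\right) + 17 = 1 \left(\left(- \frac{1}{15}\right) \left(-6\right)\right) + 17 = 1 \cdot \frac{2}{5} + 17 = \frac{2}{5} + 17 = \frac{87}{5}$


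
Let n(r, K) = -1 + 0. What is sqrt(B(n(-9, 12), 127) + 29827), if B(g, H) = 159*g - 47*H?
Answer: sqrt(23699) ≈ 153.94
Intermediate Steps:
n(r, K) = -1
B(g, H) = -47*H + 159*g
sqrt(B(n(-9, 12), 127) + 29827) = sqrt((-47*127 + 159*(-1)) + 29827) = sqrt((-5969 - 159) + 29827) = sqrt(-6128 + 29827) = sqrt(23699)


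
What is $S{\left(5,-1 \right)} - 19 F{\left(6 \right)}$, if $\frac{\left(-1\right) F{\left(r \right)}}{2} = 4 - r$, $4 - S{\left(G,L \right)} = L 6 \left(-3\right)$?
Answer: $-90$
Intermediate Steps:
$S{\left(G,L \right)} = 4 + 18 L$ ($S{\left(G,L \right)} = 4 - L 6 \left(-3\right) = 4 - 6 L \left(-3\right) = 4 - - 18 L = 4 + 18 L$)
$F{\left(r \right)} = -8 + 2 r$ ($F{\left(r \right)} = - 2 \left(4 - r\right) = -8 + 2 r$)
$S{\left(5,-1 \right)} - 19 F{\left(6 \right)} = \left(4 + 18 \left(-1\right)\right) - 19 \left(-8 + 2 \cdot 6\right) = \left(4 - 18\right) - 19 \left(-8 + 12\right) = -14 - 76 = -90$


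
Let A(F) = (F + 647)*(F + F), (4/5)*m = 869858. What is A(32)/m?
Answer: 86912/2174645 ≈ 0.039966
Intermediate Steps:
m = 2174645/2 (m = (5/4)*869858 = 2174645/2 ≈ 1.0873e+6)
A(F) = 2*F*(647 + F) (A(F) = (647 + F)*(2*F) = 2*F*(647 + F))
A(32)/m = (2*32*(647 + 32))/(2174645/2) = (2*32*679)*(2/2174645) = 43456*(2/2174645) = 86912/2174645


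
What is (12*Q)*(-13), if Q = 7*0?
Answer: 0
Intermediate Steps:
Q = 0
(12*Q)*(-13) = (12*0)*(-13) = 0*(-13) = 0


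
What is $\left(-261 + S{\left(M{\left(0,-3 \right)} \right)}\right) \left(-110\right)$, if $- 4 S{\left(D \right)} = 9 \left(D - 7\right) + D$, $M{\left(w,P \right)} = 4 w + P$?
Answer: $\frac{52305}{2} \approx 26153.0$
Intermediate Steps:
$M{\left(w,P \right)} = P + 4 w$
$S{\left(D \right)} = \frac{63}{4} - \frac{5 D}{2}$ ($S{\left(D \right)} = - \frac{9 \left(D - 7\right) + D}{4} = - \frac{9 \left(-7 + D\right) + D}{4} = - \frac{\left(-63 + 9 D\right) + D}{4} = - \frac{-63 + 10 D}{4} = \frac{63}{4} - \frac{5 D}{2}$)
$\left(-261 + S{\left(M{\left(0,-3 \right)} \right)}\right) \left(-110\right) = \left(-261 + \left(\frac{63}{4} - \frac{5 \left(-3 + 4 \cdot 0\right)}{2}\right)\right) \left(-110\right) = \left(-261 + \left(\frac{63}{4} - \frac{5 \left(-3 + 0\right)}{2}\right)\right) \left(-110\right) = \left(-261 + \left(\frac{63}{4} - - \frac{15}{2}\right)\right) \left(-110\right) = \left(-261 + \left(\frac{63}{4} + \frac{15}{2}\right)\right) \left(-110\right) = \left(-261 + \frac{93}{4}\right) \left(-110\right) = \left(- \frac{951}{4}\right) \left(-110\right) = \frac{52305}{2}$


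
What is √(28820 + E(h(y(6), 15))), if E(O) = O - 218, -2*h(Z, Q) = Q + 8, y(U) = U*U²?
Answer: √114362/2 ≈ 169.09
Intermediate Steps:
y(U) = U³
h(Z, Q) = -4 - Q/2 (h(Z, Q) = -(Q + 8)/2 = -(8 + Q)/2 = -4 - Q/2)
E(O) = -218 + O
√(28820 + E(h(y(6), 15))) = √(28820 + (-218 + (-4 - ½*15))) = √(28820 + (-218 + (-4 - 15/2))) = √(28820 + (-218 - 23/2)) = √(28820 - 459/2) = √(57181/2) = √114362/2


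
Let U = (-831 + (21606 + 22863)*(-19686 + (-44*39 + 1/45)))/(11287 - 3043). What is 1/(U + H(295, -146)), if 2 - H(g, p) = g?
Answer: -3435/397558697 ≈ -8.6402e-6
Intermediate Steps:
H(g, p) = 2 - g
U = -396552242/3435 (U = (-831 + 44469*(-19686 + (-1716 + 1/45)))/8244 = (-831 + 44469*(-19686 - 77219/45))*(1/8244) = (-831 + 44469*(-963089/45))*(1/8244) = (-831 - 4758622749/5)*(1/8244) = -4758626904/5*1/8244 = -396552242/3435 ≈ -1.1544e+5)
1/(U + H(295, -146)) = 1/(-396552242/3435 + (2 - 1*295)) = 1/(-396552242/3435 + (2 - 295)) = 1/(-396552242/3435 - 293) = 1/(-397558697/3435) = -3435/397558697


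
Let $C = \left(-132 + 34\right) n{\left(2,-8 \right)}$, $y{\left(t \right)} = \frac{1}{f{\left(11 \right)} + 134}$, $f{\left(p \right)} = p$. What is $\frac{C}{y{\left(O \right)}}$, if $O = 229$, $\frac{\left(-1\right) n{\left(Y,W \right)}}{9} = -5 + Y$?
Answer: $-383670$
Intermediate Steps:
$n{\left(Y,W \right)} = 45 - 9 Y$ ($n{\left(Y,W \right)} = - 9 \left(-5 + Y\right) = 45 - 9 Y$)
$y{\left(t \right)} = \frac{1}{145}$ ($y{\left(t \right)} = \frac{1}{11 + 134} = \frac{1}{145}$)
$C = -2646$ ($C = \left(-132 + 34\right) \left(45 - 18\right) = - 98 \left(45 - 18\right) = \left(-98\right) 27 = -2646$)
$\frac{C}{y{\left(O \right)}} = - 2646 \frac{1}{\frac{1}{145}} = \left(-2646\right) 145 = -383670$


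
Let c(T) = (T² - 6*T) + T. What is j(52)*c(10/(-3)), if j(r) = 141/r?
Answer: 5875/78 ≈ 75.321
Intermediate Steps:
c(T) = T² - 5*T
j(52)*c(10/(-3)) = (141/52)*((10/(-3))*(-5 + 10/(-3))) = (141*(1/52))*((10*(-⅓))*(-5 + 10*(-⅓))) = 141*(-10*(-5 - 10/3)/3)/52 = 141*(-10/3*(-25/3))/52 = (141/52)*(250/9) = 5875/78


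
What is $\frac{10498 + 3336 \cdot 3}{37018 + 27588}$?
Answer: $\frac{10253}{32303} \approx 0.3174$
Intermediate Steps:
$\frac{10498 + 3336 \cdot 3}{37018 + 27588} = \frac{10498 + 10008}{64606} = 20506 \cdot \frac{1}{64606} = \frac{10253}{32303}$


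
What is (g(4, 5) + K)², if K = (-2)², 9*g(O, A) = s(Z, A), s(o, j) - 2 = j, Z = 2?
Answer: 1849/81 ≈ 22.827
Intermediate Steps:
s(o, j) = 2 + j
g(O, A) = 2/9 + A/9 (g(O, A) = (2 + A)/9 = 2/9 + A/9)
K = 4
(g(4, 5) + K)² = ((2/9 + (⅑)*5) + 4)² = ((2/9 + 5/9) + 4)² = (7/9 + 4)² = (43/9)² = 1849/81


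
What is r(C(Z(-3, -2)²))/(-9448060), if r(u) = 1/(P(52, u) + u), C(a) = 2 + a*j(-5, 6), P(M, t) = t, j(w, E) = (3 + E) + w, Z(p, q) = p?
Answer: -1/718052560 ≈ -1.3927e-9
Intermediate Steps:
j(w, E) = 3 + E + w
C(a) = 2 + 4*a (C(a) = 2 + a*(3 + 6 - 5) = 2 + a*4 = 2 + 4*a)
r(u) = 1/(2*u) (r(u) = 1/(u + u) = 1/(2*u))
r(C(Z(-3, -2)²))/(-9448060) = (1/(2*(2 + 4*(-3)²)))/(-9448060) = (1/(2*(2 + 4*9)))*(-1/9448060) = (1/(2*(2 + 36)))*(-1/9448060) = ((½)/38)*(-1/9448060) = ((½)*(1/38))*(-1/9448060) = (1/76)*(-1/9448060) = -1/718052560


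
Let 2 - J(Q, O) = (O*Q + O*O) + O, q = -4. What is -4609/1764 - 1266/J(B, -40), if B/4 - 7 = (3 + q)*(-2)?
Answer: 844681/104076 ≈ 8.1160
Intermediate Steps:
B = 36 (B = 28 + 4*((3 - 4)*(-2)) = 28 + 4*(-1*(-2)) = 28 + 4*2 = 28 + 8 = 36)
J(Q, O) = 2 - O - O**2 - O*Q (J(Q, O) = 2 - ((O*Q + O*O) + O) = 2 - ((O*Q + O**2) + O) = 2 - ((O**2 + O*Q) + O) = 2 - (O + O**2 + O*Q) = 2 + (-O - O**2 - O*Q) = 2 - O - O**2 - O*Q)
-4609/1764 - 1266/J(B, -40) = -4609/1764 - 1266/(2 - 1*(-40) - 1*(-40)**2 - 1*(-40)*36) = -4609*1/1764 - 1266/(2 + 40 - 1*1600 + 1440) = -4609/1764 - 1266/(2 + 40 - 1600 + 1440) = -4609/1764 - 1266/(-118) = -4609/1764 - 1266*(-1/118) = -4609/1764 + 633/59 = 844681/104076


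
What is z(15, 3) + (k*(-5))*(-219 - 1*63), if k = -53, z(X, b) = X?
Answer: -74715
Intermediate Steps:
z(15, 3) + (k*(-5))*(-219 - 1*63) = 15 + (-53*(-5))*(-219 - 1*63) = 15 + 265*(-219 - 63) = 15 + 265*(-282) = 15 - 74730 = -74715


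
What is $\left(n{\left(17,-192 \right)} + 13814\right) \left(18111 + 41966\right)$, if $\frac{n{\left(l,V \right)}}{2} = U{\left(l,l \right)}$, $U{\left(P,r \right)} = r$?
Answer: $831946296$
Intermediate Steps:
$n{\left(l,V \right)} = 2 l$
$\left(n{\left(17,-192 \right)} + 13814\right) \left(18111 + 41966\right) = \left(2 \cdot 17 + 13814\right) \left(18111 + 41966\right) = \left(34 + 13814\right) 60077 = 13848 \cdot 60077 = 831946296$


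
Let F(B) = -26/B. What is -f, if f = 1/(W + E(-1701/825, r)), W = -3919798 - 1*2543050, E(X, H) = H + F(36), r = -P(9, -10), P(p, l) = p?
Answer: 18/116331439 ≈ 1.5473e-7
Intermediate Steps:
r = -9 (r = -1*9 = -9)
E(X, H) = -13/18 + H (E(X, H) = H - 26/36 = H - 26*1/36 = H - 13/18 = -13/18 + H)
W = -6462848 (W = -3919798 - 2543050 = -6462848)
f = -18/116331439 (f = 1/(-6462848 + (-13/18 - 9)) = 1/(-6462848 - 175/18) = 1/(-116331439/18) = -18/116331439 ≈ -1.5473e-7)
-f = -1*(-18/116331439) = 18/116331439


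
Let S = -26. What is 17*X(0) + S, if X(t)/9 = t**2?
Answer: -26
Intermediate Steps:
X(t) = 9*t**2
17*X(0) + S = 17*(9*0**2) - 26 = 17*(9*0) - 26 = 17*0 - 26 = 0 - 26 = -26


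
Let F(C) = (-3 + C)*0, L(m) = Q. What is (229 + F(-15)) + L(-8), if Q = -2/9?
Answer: 2059/9 ≈ 228.78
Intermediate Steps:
Q = -2/9 (Q = -2*⅑ = -2/9 ≈ -0.22222)
L(m) = -2/9
F(C) = 0
(229 + F(-15)) + L(-8) = (229 + 0) - 2/9 = 229 - 2/9 = 2059/9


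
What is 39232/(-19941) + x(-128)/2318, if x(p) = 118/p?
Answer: -5821322183/2958287232 ≈ -1.9678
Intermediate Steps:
39232/(-19941) + x(-128)/2318 = 39232/(-19941) + (118/(-128))/2318 = 39232*(-1/19941) + (118*(-1/128))*(1/2318) = -39232/19941 - 59/64*1/2318 = -39232/19941 - 59/148352 = -5821322183/2958287232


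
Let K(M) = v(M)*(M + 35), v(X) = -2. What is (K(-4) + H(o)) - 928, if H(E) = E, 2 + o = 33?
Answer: -959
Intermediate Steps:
o = 31 (o = -2 + 33 = 31)
K(M) = -70 - 2*M (K(M) = -2*(M + 35) = -2*(35 + M) = -70 - 2*M)
(K(-4) + H(o)) - 928 = ((-70 - 2*(-4)) + 31) - 928 = ((-70 + 8) + 31) - 928 = (-62 + 31) - 928 = -31 - 928 = -959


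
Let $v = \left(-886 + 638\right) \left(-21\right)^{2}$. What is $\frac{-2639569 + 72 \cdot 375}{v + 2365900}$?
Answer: $- \frac{2612569}{2256532} \approx -1.1578$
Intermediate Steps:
$v = -109368$ ($v = \left(-248\right) 441 = -109368$)
$\frac{-2639569 + 72 \cdot 375}{v + 2365900} = \frac{-2639569 + 72 \cdot 375}{-109368 + 2365900} = \frac{-2639569 + 27000}{2256532} = \left(-2612569\right) \frac{1}{2256532} = - \frac{2612569}{2256532}$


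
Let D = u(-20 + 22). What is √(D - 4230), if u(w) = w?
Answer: 2*I*√1057 ≈ 65.023*I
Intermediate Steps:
D = 2 (D = -20 + 22 = 2)
√(D - 4230) = √(2 - 4230) = √(-4228) = 2*I*√1057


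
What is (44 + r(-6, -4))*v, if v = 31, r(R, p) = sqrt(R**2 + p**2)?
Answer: 1364 + 62*sqrt(13) ≈ 1587.5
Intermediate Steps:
(44 + r(-6, -4))*v = (44 + sqrt((-6)**2 + (-4)**2))*31 = (44 + sqrt(36 + 16))*31 = (44 + sqrt(52))*31 = (44 + 2*sqrt(13))*31 = 1364 + 62*sqrt(13)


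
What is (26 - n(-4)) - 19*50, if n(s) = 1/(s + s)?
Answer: -7391/8 ≈ -923.88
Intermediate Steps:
n(s) = 1/(2*s)
(26 - n(-4)) - 19*50 = (26 - 1/(2*(-4))) - 19*50 = (26 - (-1)/(2*4)) - 950 = (26 - 1*(-1/8)) - 950 = (26 + 1/8) - 950 = 209/8 - 950 = -7391/8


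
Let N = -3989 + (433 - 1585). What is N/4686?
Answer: -5141/4686 ≈ -1.0971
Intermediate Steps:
N = -5141 (N = -3989 - 1152 = -5141)
N/4686 = -5141/4686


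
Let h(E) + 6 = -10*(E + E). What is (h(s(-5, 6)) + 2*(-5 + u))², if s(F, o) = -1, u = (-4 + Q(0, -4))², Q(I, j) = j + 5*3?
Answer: 10404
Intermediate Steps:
Q(I, j) = 15 + j (Q(I, j) = j + 15 = 15 + j)
u = 49 (u = (-4 + (15 - 4))² = (-4 + 11)² = 7² = 49)
h(E) = -6 - 20*E (h(E) = -6 - 10*(E + E) = -6 - 20*E)
(h(s(-5, 6)) + 2*(-5 + u))² = ((-6 - 20*(-1)) + 2*(-5 + 49))² = ((-6 + 20) + 2*44)² = (14 + 88)² = 102² = 10404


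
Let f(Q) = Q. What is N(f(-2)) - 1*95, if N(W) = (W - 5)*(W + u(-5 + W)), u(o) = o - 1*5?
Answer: 3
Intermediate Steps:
u(o) = -5 + o (u(o) = o - 5 = -5 + o)
N(W) = (-10 + 2*W)*(-5 + W) (N(W) = (W - 5)*(W + (-5 + (-5 + W))) = (-5 + W)*(W + (-10 + W)) = (-5 + W)*(-10 + 2*W) = (-10 + 2*W)*(-5 + W))
N(f(-2)) - 1*95 = (50 - 20*(-2) + 2*(-2)**2) - 1*95 = (50 + 40 + 2*4) - 95 = (50 + 40 + 8) - 95 = 98 - 95 = 3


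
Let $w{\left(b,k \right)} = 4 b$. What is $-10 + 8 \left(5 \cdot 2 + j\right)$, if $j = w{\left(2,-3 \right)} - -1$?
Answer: $142$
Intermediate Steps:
$j = 9$ ($j = 4 \cdot 2 - -1 = 8 + 1 = 9$)
$-10 + 8 \left(5 \cdot 2 + j\right) = -10 + 8 \left(5 \cdot 2 + 9\right) = -10 + 8 \left(10 + 9\right) = -10 + 8 \cdot 19 = -10 + 152 = 142$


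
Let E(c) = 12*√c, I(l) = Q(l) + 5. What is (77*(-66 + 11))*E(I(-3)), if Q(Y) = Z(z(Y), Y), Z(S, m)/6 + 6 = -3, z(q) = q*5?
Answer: -355740*I ≈ -3.5574e+5*I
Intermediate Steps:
z(q) = 5*q
Z(S, m) = -54 (Z(S, m) = -36 + 6*(-3) = -36 - 18 = -54)
Q(Y) = -54
I(l) = -49 (I(l) = -54 + 5 = -49)
(77*(-66 + 11))*E(I(-3)) = (77*(-66 + 11))*(12*√(-49)) = (77*(-55))*(12*(7*I)) = -355740*I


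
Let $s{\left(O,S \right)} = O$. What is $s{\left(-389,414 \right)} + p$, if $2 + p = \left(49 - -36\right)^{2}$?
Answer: $6834$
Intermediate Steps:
$p = 7223$ ($p = -2 + \left(49 - -36\right)^{2} = -2 + \left(49 + 36\right)^{2} = -2 + 85^{2} = -2 + 7225 = 7223$)
$s{\left(-389,414 \right)} + p = -389 + 7223 = 6834$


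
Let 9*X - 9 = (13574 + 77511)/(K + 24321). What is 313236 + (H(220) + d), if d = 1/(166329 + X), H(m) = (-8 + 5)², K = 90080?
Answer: 53644758710478084/171254956055 ≈ 3.1325e+5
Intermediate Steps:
H(m) = 9 (H(m) = (-3)² = 9)
X = 1120694/1029609 (X = 1 + ((13574 + 77511)/(90080 + 24321))/9 = 1 + (91085/114401)/9 = 1 + (91085*(1/114401))/9 = 1 + (⅑)*(91085/114401) = 1 + 91085/1029609 = 1120694/1029609 ≈ 1.0885)
d = 1029609/171254956055 (d = 1/(166329 + 1120694/1029609) = 1/(171254956055/1029609) = 1029609/171254956055 ≈ 6.0121e-6)
313236 + (H(220) + d) = 313236 + (9 + 1029609/171254956055) = 313236 + 1541295634104/171254956055 = 53644758710478084/171254956055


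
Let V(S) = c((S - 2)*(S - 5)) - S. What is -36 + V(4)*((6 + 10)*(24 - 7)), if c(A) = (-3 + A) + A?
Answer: -3028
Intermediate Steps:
c(A) = -3 + 2*A
V(S) = -3 - S + 2*(-5 + S)*(-2 + S) (V(S) = (-3 + 2*((S - 2)*(S - 5))) - S = (-3 + 2*((-2 + S)*(-5 + S))) - S = (-3 + 2*((-5 + S)*(-2 + S))) - S = (-3 + 2*(-5 + S)*(-2 + S)) - S = -3 - S + 2*(-5 + S)*(-2 + S))
-36 + V(4)*((6 + 10)*(24 - 7)) = -36 + (17 - 15*4 + 2*4**2)*((6 + 10)*(24 - 7)) = -36 + (17 - 60 + 2*16)*(16*17) = -36 + (17 - 60 + 32)*272 = -36 - 11*272 = -36 - 2992 = -3028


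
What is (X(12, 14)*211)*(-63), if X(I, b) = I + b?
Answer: -345618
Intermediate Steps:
(X(12, 14)*211)*(-63) = ((12 + 14)*211)*(-63) = (26*211)*(-63) = 5486*(-63) = -345618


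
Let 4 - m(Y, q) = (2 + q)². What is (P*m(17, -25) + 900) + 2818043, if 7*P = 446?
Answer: 2785493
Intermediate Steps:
m(Y, q) = 4 - (2 + q)²
P = 446/7 (P = (⅐)*446 = 446/7 ≈ 63.714)
(P*m(17, -25) + 900) + 2818043 = (446*(4 - (2 - 25)²)/7 + 900) + 2818043 = (446*(4 - 1*(-23)²)/7 + 900) + 2818043 = (446*(4 - 1*529)/7 + 900) + 2818043 = (446*(4 - 529)/7 + 900) + 2818043 = ((446/7)*(-525) + 900) + 2818043 = (-33450 + 900) + 2818043 = -32550 + 2818043 = 2785493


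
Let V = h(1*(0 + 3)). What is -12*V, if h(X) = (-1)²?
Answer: -12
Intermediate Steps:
h(X) = 1
V = 1
-12*V = -12*1 = -12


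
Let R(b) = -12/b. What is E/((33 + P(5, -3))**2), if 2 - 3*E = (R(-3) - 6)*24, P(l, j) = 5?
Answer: 25/2166 ≈ 0.011542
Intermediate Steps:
R(b) = -12/b
E = 50/3 (E = 2/3 - (-12/(-3) - 6)*24/3 = 2/3 - (-12*(-1/3) - 6)*24/3 = 2/3 - (4 - 6)*24/3 = 2/3 - (-2)*24/3 = 2/3 - 1/3*(-48) = 2/3 + 16 = 50/3 ≈ 16.667)
E/((33 + P(5, -3))**2) = 50/(3*((33 + 5)**2)) = 50/(3*(38**2)) = (50/3)/1444 = (50/3)*(1/1444) = 25/2166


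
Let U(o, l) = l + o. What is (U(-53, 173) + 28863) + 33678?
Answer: 62661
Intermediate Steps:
(U(-53, 173) + 28863) + 33678 = ((173 - 53) + 28863) + 33678 = (120 + 28863) + 33678 = 28983 + 33678 = 62661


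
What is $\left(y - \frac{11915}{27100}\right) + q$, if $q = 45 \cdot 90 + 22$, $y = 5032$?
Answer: $\frac{49341297}{5420} \approx 9103.6$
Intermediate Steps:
$q = 4072$ ($q = 4050 + 22 = 4072$)
$\left(y - \frac{11915}{27100}\right) + q = \left(5032 - \frac{11915}{27100}\right) + 4072 = \left(5032 - \frac{2383}{5420}\right) + 4072 = \frac{27271057}{5420} + 4072 = \frac{49341297}{5420}$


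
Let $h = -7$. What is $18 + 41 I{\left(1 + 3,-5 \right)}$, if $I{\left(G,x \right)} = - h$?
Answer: $305$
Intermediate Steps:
$I{\left(G,x \right)} = 7$ ($I{\left(G,x \right)} = \left(-1\right) \left(-7\right) = 7$)
$18 + 41 I{\left(1 + 3,-5 \right)} = 18 + 41 \cdot 7 = 18 + 287 = 305$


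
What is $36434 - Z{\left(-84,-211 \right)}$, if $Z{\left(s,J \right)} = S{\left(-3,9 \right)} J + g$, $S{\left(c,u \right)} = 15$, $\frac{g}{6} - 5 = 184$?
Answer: $38465$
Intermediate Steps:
$g = 1134$ ($g = 30 + 6 \cdot 184 = 30 + 1104 = 1134$)
$Z{\left(s,J \right)} = 1134 + 15 J$ ($Z{\left(s,J \right)} = 15 J + 1134 = 1134 + 15 J$)
$36434 - Z{\left(-84,-211 \right)} = 36434 - \left(1134 + 15 \left(-211\right)\right) = 36434 - \left(1134 - 3165\right) = 36434 - -2031 = 36434 + 2031 = 38465$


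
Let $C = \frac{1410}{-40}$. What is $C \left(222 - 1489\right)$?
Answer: $\frac{178647}{4} \approx 44662.0$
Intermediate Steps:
$C = - \frac{141}{4}$ ($C = 1410 \left(- \frac{1}{40}\right) = - \frac{141}{4} \approx -35.25$)
$C \left(222 - 1489\right) = - \frac{141 \left(222 - 1489\right)}{4} = \left(- \frac{141}{4}\right) \left(-1267\right) = \frac{178647}{4}$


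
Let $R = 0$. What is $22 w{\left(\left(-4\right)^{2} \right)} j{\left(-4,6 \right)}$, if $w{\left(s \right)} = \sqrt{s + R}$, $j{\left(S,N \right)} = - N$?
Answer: $-528$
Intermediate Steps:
$w{\left(s \right)} = \sqrt{s}$ ($w{\left(s \right)} = \sqrt{s + 0} = \sqrt{s}$)
$22 w{\left(\left(-4\right)^{2} \right)} j{\left(-4,6 \right)} = 22 \sqrt{\left(-4\right)^{2}} \left(\left(-1\right) 6\right) = 22 \sqrt{16} \left(-6\right) = 22 \cdot 4 \left(-6\right) = 88 \left(-6\right) = -528$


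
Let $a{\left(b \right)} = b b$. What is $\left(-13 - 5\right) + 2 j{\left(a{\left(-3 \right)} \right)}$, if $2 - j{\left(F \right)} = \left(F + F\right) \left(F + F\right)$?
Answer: $-662$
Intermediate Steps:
$a{\left(b \right)} = b^{2}$
$j{\left(F \right)} = 2 - 4 F^{2}$ ($j{\left(F \right)} = 2 - \left(F + F\right) \left(F + F\right) = 2 - 2 F 2 F = 2 - 4 F^{2}$)
$\left(-13 - 5\right) + 2 j{\left(a{\left(-3 \right)} \right)} = \left(-13 - 5\right) + 2 \left(2 - 4 \left(\left(-3\right)^{2}\right)^{2}\right) = -18 + 2 \left(2 - 4 \cdot 9^{2}\right) = -18 + 2 \left(2 - 324\right) = -18 + 2 \left(-322\right) = -18 - 644 = -662$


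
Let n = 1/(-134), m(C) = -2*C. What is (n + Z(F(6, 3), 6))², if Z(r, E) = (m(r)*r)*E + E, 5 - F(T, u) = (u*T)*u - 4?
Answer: 10597609627609/17956 ≈ 5.9020e+8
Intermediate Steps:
F(T, u) = 9 - T*u² (F(T, u) = 5 - ((u*T)*u - 4) = 5 - ((T*u)*u - 4) = 5 - (T*u² - 4) = 5 - (-4 + T*u²) = 5 + (4 - T*u²) = 9 - T*u²)
Z(r, E) = E - 2*E*r² (Z(r, E) = ((-2*r)*r)*E + E = (-2*r²)*E + E = -2*E*r² + E = E - 2*E*r²)
n = -1/134 ≈ -0.0074627
(n + Z(F(6, 3), 6))² = (-1/134 + 6*(1 - 2*(9 - 1*6*3²)²))² = (-1/134 + 6*(1 - 2*(9 - 1*6*9)²))² = (-1/134 + 6*(1 - 2*(9 - 54)²))² = (-1/134 + 6*(1 - 2*(-45)²))² = (-1/134 + 6*(1 - 2*2025))² = (-1/134 + 6*(1 - 4050))² = (-1/134 + 6*(-4049))² = (-1/134 - 24294)² = (-3255397/134)² = 10597609627609/17956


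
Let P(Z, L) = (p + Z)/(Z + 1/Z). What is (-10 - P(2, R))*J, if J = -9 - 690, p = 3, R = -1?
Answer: 8388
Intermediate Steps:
P(Z, L) = (3 + Z)/(Z + 1/Z)
J = -699
(-10 - P(2, R))*J = (-10 - 2*(3 + 2)/(1 + 2²))*(-699) = (-10 - 2*5/(1 + 4))*(-699) = (-10 - 2*5/5)*(-699) = (-10 - 1*2)*(-699) = (-10 - 2)*(-699) = -12*(-699) = 8388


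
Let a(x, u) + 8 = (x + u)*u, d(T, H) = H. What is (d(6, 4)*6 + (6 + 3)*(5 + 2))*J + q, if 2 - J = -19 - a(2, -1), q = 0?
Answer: 1044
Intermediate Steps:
a(x, u) = -8 + u*(u + x) (a(x, u) = -8 + (x + u)*u = -8 + (u + x)*u = -8 + u*(u + x))
J = 12 (J = 2 - (-19 - (-8 + (-1)² - 1*2)) = 2 - (-19 - (-8 + 1 - 2)) = 2 - (-19 - 1*(-9)) = 2 - (-19 + 9) = 2 - 1*(-10) = 2 + 10 = 12)
(d(6, 4)*6 + (6 + 3)*(5 + 2))*J + q = (4*6 + (6 + 3)*(5 + 2))*12 + 0 = (24 + 9*7)*12 + 0 = (24 + 63)*12 + 0 = 87*12 + 0 = 1044 + 0 = 1044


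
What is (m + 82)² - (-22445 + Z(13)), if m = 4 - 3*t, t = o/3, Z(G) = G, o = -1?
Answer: 30001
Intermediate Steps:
t = -⅓ (t = -1/3 = -1*⅓ = -⅓ ≈ -0.33333)
m = 5 (m = 4 - 3*(-⅓) = 4 + 1 = 5)
(m + 82)² - (-22445 + Z(13)) = (5 + 82)² - (-22445 + 13) = 87² - 1*(-22432) = 7569 + 22432 = 30001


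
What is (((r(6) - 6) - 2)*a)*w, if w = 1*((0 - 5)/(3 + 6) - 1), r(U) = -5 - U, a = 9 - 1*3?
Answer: 532/3 ≈ 177.33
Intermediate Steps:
a = 6 (a = 9 - 3 = 6)
w = -14/9 (w = 1*(-5/9 - 1) = 1*(-14/9) = -14/9 ≈ -1.5556)
(((r(6) - 6) - 2)*a)*w = ((((-5 - 1*6) - 6) - 2)*6)*(-14/9) = ((((-5 - 6) - 6) - 2)*6)*(-14/9) = (((-11 - 6) - 2)*6)*(-14/9) = ((-17 - 2)*6)*(-14/9) = -19*6*(-14/9) = -114*(-14/9) = 532/3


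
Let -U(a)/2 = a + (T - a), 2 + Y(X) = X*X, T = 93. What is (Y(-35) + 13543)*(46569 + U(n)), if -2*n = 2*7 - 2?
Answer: 684891378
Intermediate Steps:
Y(X) = -2 + X**2 (Y(X) = -2 + X*X = -2 + X**2)
n = -6 (n = -(2*7 - 2)/2 = -(14 - 2)/2 = -1/2*12 = -6)
U(a) = -186 (U(a) = -2*(a + (93 - a)) = -2*93 = -186)
(Y(-35) + 13543)*(46569 + U(n)) = ((-2 + (-35)**2) + 13543)*(46569 - 186) = ((-2 + 1225) + 13543)*46383 = (1223 + 13543)*46383 = 14766*46383 = 684891378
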